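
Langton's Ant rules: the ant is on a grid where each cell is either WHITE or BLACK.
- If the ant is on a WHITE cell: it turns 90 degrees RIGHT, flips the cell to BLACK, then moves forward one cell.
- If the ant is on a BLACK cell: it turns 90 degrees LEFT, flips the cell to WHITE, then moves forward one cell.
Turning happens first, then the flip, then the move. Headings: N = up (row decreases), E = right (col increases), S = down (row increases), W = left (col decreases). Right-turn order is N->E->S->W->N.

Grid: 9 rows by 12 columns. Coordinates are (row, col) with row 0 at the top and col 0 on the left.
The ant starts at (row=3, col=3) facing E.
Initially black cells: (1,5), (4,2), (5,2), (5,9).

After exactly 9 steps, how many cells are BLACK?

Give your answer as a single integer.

Step 1: on WHITE (3,3): turn R to S, flip to black, move to (4,3). |black|=5
Step 2: on WHITE (4,3): turn R to W, flip to black, move to (4,2). |black|=6
Step 3: on BLACK (4,2): turn L to S, flip to white, move to (5,2). |black|=5
Step 4: on BLACK (5,2): turn L to E, flip to white, move to (5,3). |black|=4
Step 5: on WHITE (5,3): turn R to S, flip to black, move to (6,3). |black|=5
Step 6: on WHITE (6,3): turn R to W, flip to black, move to (6,2). |black|=6
Step 7: on WHITE (6,2): turn R to N, flip to black, move to (5,2). |black|=7
Step 8: on WHITE (5,2): turn R to E, flip to black, move to (5,3). |black|=8
Step 9: on BLACK (5,3): turn L to N, flip to white, move to (4,3). |black|=7

Answer: 7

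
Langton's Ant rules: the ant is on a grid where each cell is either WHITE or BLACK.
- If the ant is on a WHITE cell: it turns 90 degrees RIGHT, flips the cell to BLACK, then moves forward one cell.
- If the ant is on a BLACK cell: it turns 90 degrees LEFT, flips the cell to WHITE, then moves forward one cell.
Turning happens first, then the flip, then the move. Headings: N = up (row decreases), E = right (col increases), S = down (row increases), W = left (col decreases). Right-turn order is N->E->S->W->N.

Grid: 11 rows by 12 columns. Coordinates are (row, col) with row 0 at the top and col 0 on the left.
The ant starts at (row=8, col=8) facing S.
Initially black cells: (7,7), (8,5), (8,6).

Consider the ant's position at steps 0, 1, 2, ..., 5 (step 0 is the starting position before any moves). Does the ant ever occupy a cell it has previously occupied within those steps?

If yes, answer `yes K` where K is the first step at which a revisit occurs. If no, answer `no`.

Answer: no

Derivation:
Step 1: on WHITE (8,8): turn R to W, flip to black, move to (8,7). |black|=4 — new cell
Step 2: on WHITE (8,7): turn R to N, flip to black, move to (7,7). |black|=5 — new cell
Step 3: on BLACK (7,7): turn L to W, flip to white, move to (7,6). |black|=4 — new cell
Step 4: on WHITE (7,6): turn R to N, flip to black, move to (6,6). |black|=5 — new cell
Step 5: on WHITE (6,6): turn R to E, flip to black, move to (6,7). |black|=6 — new cell
No revisit within 5 steps.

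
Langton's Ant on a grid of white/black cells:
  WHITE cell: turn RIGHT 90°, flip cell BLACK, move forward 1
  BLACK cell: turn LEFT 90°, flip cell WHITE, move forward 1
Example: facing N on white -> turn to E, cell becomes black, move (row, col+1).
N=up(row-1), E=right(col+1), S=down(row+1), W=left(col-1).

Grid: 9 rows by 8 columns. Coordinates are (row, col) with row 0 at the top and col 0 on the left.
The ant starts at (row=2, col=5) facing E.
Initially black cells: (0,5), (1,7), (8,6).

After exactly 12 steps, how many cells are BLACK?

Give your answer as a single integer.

Answer: 11

Derivation:
Step 1: on WHITE (2,5): turn R to S, flip to black, move to (3,5). |black|=4
Step 2: on WHITE (3,5): turn R to W, flip to black, move to (3,4). |black|=5
Step 3: on WHITE (3,4): turn R to N, flip to black, move to (2,4). |black|=6
Step 4: on WHITE (2,4): turn R to E, flip to black, move to (2,5). |black|=7
Step 5: on BLACK (2,5): turn L to N, flip to white, move to (1,5). |black|=6
Step 6: on WHITE (1,5): turn R to E, flip to black, move to (1,6). |black|=7
Step 7: on WHITE (1,6): turn R to S, flip to black, move to (2,6). |black|=8
Step 8: on WHITE (2,6): turn R to W, flip to black, move to (2,5). |black|=9
Step 9: on WHITE (2,5): turn R to N, flip to black, move to (1,5). |black|=10
Step 10: on BLACK (1,5): turn L to W, flip to white, move to (1,4). |black|=9
Step 11: on WHITE (1,4): turn R to N, flip to black, move to (0,4). |black|=10
Step 12: on WHITE (0,4): turn R to E, flip to black, move to (0,5). |black|=11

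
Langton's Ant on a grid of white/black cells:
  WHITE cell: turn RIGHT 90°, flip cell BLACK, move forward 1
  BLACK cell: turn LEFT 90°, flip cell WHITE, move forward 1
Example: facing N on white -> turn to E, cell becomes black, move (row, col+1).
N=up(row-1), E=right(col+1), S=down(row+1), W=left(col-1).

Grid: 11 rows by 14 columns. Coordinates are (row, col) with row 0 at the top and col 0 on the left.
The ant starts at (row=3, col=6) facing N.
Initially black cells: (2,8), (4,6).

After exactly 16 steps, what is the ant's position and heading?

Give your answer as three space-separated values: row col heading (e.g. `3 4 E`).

Answer: 5 6 S

Derivation:
Step 1: on WHITE (3,6): turn R to E, flip to black, move to (3,7). |black|=3
Step 2: on WHITE (3,7): turn R to S, flip to black, move to (4,7). |black|=4
Step 3: on WHITE (4,7): turn R to W, flip to black, move to (4,6). |black|=5
Step 4: on BLACK (4,6): turn L to S, flip to white, move to (5,6). |black|=4
Step 5: on WHITE (5,6): turn R to W, flip to black, move to (5,5). |black|=5
Step 6: on WHITE (5,5): turn R to N, flip to black, move to (4,5). |black|=6
Step 7: on WHITE (4,5): turn R to E, flip to black, move to (4,6). |black|=7
Step 8: on WHITE (4,6): turn R to S, flip to black, move to (5,6). |black|=8
Step 9: on BLACK (5,6): turn L to E, flip to white, move to (5,7). |black|=7
Step 10: on WHITE (5,7): turn R to S, flip to black, move to (6,7). |black|=8
Step 11: on WHITE (6,7): turn R to W, flip to black, move to (6,6). |black|=9
Step 12: on WHITE (6,6): turn R to N, flip to black, move to (5,6). |black|=10
Step 13: on WHITE (5,6): turn R to E, flip to black, move to (5,7). |black|=11
Step 14: on BLACK (5,7): turn L to N, flip to white, move to (4,7). |black|=10
Step 15: on BLACK (4,7): turn L to W, flip to white, move to (4,6). |black|=9
Step 16: on BLACK (4,6): turn L to S, flip to white, move to (5,6). |black|=8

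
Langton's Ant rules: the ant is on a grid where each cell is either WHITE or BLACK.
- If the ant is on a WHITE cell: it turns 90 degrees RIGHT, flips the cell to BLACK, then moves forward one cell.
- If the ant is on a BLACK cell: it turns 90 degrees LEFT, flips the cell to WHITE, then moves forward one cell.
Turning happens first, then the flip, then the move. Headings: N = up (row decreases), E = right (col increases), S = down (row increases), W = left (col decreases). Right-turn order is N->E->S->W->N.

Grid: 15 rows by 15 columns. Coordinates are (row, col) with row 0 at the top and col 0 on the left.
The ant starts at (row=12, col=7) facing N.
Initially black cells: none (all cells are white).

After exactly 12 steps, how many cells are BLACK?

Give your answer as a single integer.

Answer: 8

Derivation:
Step 1: on WHITE (12,7): turn R to E, flip to black, move to (12,8). |black|=1
Step 2: on WHITE (12,8): turn R to S, flip to black, move to (13,8). |black|=2
Step 3: on WHITE (13,8): turn R to W, flip to black, move to (13,7). |black|=3
Step 4: on WHITE (13,7): turn R to N, flip to black, move to (12,7). |black|=4
Step 5: on BLACK (12,7): turn L to W, flip to white, move to (12,6). |black|=3
Step 6: on WHITE (12,6): turn R to N, flip to black, move to (11,6). |black|=4
Step 7: on WHITE (11,6): turn R to E, flip to black, move to (11,7). |black|=5
Step 8: on WHITE (11,7): turn R to S, flip to black, move to (12,7). |black|=6
Step 9: on WHITE (12,7): turn R to W, flip to black, move to (12,6). |black|=7
Step 10: on BLACK (12,6): turn L to S, flip to white, move to (13,6). |black|=6
Step 11: on WHITE (13,6): turn R to W, flip to black, move to (13,5). |black|=7
Step 12: on WHITE (13,5): turn R to N, flip to black, move to (12,5). |black|=8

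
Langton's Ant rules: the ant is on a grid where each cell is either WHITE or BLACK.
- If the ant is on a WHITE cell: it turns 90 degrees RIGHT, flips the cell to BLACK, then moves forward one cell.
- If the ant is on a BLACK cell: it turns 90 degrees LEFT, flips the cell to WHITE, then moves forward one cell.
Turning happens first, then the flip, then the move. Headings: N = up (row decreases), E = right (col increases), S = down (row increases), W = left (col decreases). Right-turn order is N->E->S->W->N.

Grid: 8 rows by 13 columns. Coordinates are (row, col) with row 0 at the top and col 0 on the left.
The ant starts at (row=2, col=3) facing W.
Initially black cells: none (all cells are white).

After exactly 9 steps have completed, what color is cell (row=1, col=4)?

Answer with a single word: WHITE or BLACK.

Step 1: on WHITE (2,3): turn R to N, flip to black, move to (1,3). |black|=1
Step 2: on WHITE (1,3): turn R to E, flip to black, move to (1,4). |black|=2
Step 3: on WHITE (1,4): turn R to S, flip to black, move to (2,4). |black|=3
Step 4: on WHITE (2,4): turn R to W, flip to black, move to (2,3). |black|=4
Step 5: on BLACK (2,3): turn L to S, flip to white, move to (3,3). |black|=3
Step 6: on WHITE (3,3): turn R to W, flip to black, move to (3,2). |black|=4
Step 7: on WHITE (3,2): turn R to N, flip to black, move to (2,2). |black|=5
Step 8: on WHITE (2,2): turn R to E, flip to black, move to (2,3). |black|=6
Step 9: on WHITE (2,3): turn R to S, flip to black, move to (3,3). |black|=7

Answer: BLACK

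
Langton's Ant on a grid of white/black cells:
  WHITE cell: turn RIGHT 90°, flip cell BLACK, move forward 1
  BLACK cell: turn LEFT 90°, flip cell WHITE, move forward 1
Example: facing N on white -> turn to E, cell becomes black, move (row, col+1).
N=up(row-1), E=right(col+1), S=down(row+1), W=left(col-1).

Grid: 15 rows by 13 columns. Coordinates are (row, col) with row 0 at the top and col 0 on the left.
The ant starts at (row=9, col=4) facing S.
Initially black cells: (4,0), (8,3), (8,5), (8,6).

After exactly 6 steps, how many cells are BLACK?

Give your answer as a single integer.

Step 1: on WHITE (9,4): turn R to W, flip to black, move to (9,3). |black|=5
Step 2: on WHITE (9,3): turn R to N, flip to black, move to (8,3). |black|=6
Step 3: on BLACK (8,3): turn L to W, flip to white, move to (8,2). |black|=5
Step 4: on WHITE (8,2): turn R to N, flip to black, move to (7,2). |black|=6
Step 5: on WHITE (7,2): turn R to E, flip to black, move to (7,3). |black|=7
Step 6: on WHITE (7,3): turn R to S, flip to black, move to (8,3). |black|=8

Answer: 8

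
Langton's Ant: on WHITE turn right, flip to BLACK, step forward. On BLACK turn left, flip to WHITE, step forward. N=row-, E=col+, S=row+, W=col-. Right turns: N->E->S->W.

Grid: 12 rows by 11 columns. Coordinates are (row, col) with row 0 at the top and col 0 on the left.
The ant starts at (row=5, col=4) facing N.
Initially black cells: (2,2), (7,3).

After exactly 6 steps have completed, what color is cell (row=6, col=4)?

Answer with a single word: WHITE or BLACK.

Step 1: on WHITE (5,4): turn R to E, flip to black, move to (5,5). |black|=3
Step 2: on WHITE (5,5): turn R to S, flip to black, move to (6,5). |black|=4
Step 3: on WHITE (6,5): turn R to W, flip to black, move to (6,4). |black|=5
Step 4: on WHITE (6,4): turn R to N, flip to black, move to (5,4). |black|=6
Step 5: on BLACK (5,4): turn L to W, flip to white, move to (5,3). |black|=5
Step 6: on WHITE (5,3): turn R to N, flip to black, move to (4,3). |black|=6

Answer: BLACK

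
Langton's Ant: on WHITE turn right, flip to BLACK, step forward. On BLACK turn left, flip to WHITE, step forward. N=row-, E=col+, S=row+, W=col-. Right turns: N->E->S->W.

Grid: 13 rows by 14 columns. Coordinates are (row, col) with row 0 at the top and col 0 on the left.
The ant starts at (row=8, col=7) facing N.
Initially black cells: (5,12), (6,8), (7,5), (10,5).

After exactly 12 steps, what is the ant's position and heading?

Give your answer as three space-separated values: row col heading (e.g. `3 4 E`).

Step 1: on WHITE (8,7): turn R to E, flip to black, move to (8,8). |black|=5
Step 2: on WHITE (8,8): turn R to S, flip to black, move to (9,8). |black|=6
Step 3: on WHITE (9,8): turn R to W, flip to black, move to (9,7). |black|=7
Step 4: on WHITE (9,7): turn R to N, flip to black, move to (8,7). |black|=8
Step 5: on BLACK (8,7): turn L to W, flip to white, move to (8,6). |black|=7
Step 6: on WHITE (8,6): turn R to N, flip to black, move to (7,6). |black|=8
Step 7: on WHITE (7,6): turn R to E, flip to black, move to (7,7). |black|=9
Step 8: on WHITE (7,7): turn R to S, flip to black, move to (8,7). |black|=10
Step 9: on WHITE (8,7): turn R to W, flip to black, move to (8,6). |black|=11
Step 10: on BLACK (8,6): turn L to S, flip to white, move to (9,6). |black|=10
Step 11: on WHITE (9,6): turn R to W, flip to black, move to (9,5). |black|=11
Step 12: on WHITE (9,5): turn R to N, flip to black, move to (8,5). |black|=12

Answer: 8 5 N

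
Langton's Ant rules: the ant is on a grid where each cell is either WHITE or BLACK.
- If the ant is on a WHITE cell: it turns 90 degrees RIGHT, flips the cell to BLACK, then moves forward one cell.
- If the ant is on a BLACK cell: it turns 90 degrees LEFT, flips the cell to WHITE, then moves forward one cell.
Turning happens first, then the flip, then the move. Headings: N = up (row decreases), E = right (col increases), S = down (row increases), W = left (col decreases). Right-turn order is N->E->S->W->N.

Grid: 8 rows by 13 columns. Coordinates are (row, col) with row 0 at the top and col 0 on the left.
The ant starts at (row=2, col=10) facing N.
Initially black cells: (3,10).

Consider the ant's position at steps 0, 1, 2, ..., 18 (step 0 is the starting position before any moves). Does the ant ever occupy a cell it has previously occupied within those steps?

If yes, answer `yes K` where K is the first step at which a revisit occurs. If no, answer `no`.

Answer: yes 7

Derivation:
Step 1: on WHITE (2,10): turn R to E, flip to black, move to (2,11). |black|=2 — new cell
Step 2: on WHITE (2,11): turn R to S, flip to black, move to (3,11). |black|=3 — new cell
Step 3: on WHITE (3,11): turn R to W, flip to black, move to (3,10). |black|=4 — new cell
Step 4: on BLACK (3,10): turn L to S, flip to white, move to (4,10). |black|=3 — new cell
Step 5: on WHITE (4,10): turn R to W, flip to black, move to (4,9). |black|=4 — new cell
Step 6: on WHITE (4,9): turn R to N, flip to black, move to (3,9). |black|=5 — new cell
Step 7: on WHITE (3,9): turn R to E, flip to black, move to (3,10). |black|=6 — REVISIT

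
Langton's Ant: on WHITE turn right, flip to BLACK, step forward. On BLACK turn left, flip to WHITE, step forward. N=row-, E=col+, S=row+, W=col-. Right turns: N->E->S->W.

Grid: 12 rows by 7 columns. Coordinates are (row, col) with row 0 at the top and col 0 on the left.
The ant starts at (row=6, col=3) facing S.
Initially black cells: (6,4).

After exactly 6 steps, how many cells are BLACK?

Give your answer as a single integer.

Answer: 3

Derivation:
Step 1: on WHITE (6,3): turn R to W, flip to black, move to (6,2). |black|=2
Step 2: on WHITE (6,2): turn R to N, flip to black, move to (5,2). |black|=3
Step 3: on WHITE (5,2): turn R to E, flip to black, move to (5,3). |black|=4
Step 4: on WHITE (5,3): turn R to S, flip to black, move to (6,3). |black|=5
Step 5: on BLACK (6,3): turn L to E, flip to white, move to (6,4). |black|=4
Step 6: on BLACK (6,4): turn L to N, flip to white, move to (5,4). |black|=3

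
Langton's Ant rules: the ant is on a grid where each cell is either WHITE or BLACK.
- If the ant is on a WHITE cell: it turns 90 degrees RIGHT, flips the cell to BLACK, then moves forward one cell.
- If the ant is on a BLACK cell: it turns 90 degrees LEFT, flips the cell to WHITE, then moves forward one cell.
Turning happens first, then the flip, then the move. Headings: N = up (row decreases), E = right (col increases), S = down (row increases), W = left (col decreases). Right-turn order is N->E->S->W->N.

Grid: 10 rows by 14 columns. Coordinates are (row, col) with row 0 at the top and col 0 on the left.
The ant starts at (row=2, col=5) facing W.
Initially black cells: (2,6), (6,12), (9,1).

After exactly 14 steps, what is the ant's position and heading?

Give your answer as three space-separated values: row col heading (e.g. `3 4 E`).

Answer: 1 6 W

Derivation:
Step 1: on WHITE (2,5): turn R to N, flip to black, move to (1,5). |black|=4
Step 2: on WHITE (1,5): turn R to E, flip to black, move to (1,6). |black|=5
Step 3: on WHITE (1,6): turn R to S, flip to black, move to (2,6). |black|=6
Step 4: on BLACK (2,6): turn L to E, flip to white, move to (2,7). |black|=5
Step 5: on WHITE (2,7): turn R to S, flip to black, move to (3,7). |black|=6
Step 6: on WHITE (3,7): turn R to W, flip to black, move to (3,6). |black|=7
Step 7: on WHITE (3,6): turn R to N, flip to black, move to (2,6). |black|=8
Step 8: on WHITE (2,6): turn R to E, flip to black, move to (2,7). |black|=9
Step 9: on BLACK (2,7): turn L to N, flip to white, move to (1,7). |black|=8
Step 10: on WHITE (1,7): turn R to E, flip to black, move to (1,8). |black|=9
Step 11: on WHITE (1,8): turn R to S, flip to black, move to (2,8). |black|=10
Step 12: on WHITE (2,8): turn R to W, flip to black, move to (2,7). |black|=11
Step 13: on WHITE (2,7): turn R to N, flip to black, move to (1,7). |black|=12
Step 14: on BLACK (1,7): turn L to W, flip to white, move to (1,6). |black|=11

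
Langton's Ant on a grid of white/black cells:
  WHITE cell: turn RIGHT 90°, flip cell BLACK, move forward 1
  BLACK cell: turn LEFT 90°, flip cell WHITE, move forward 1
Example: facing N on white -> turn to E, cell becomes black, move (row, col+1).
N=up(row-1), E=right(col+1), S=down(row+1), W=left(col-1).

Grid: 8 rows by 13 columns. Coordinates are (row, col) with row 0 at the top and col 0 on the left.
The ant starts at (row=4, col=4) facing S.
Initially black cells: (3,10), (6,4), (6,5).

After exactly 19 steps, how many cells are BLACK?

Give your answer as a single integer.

Step 1: on WHITE (4,4): turn R to W, flip to black, move to (4,3). |black|=4
Step 2: on WHITE (4,3): turn R to N, flip to black, move to (3,3). |black|=5
Step 3: on WHITE (3,3): turn R to E, flip to black, move to (3,4). |black|=6
Step 4: on WHITE (3,4): turn R to S, flip to black, move to (4,4). |black|=7
Step 5: on BLACK (4,4): turn L to E, flip to white, move to (4,5). |black|=6
Step 6: on WHITE (4,5): turn R to S, flip to black, move to (5,5). |black|=7
Step 7: on WHITE (5,5): turn R to W, flip to black, move to (5,4). |black|=8
Step 8: on WHITE (5,4): turn R to N, flip to black, move to (4,4). |black|=9
Step 9: on WHITE (4,4): turn R to E, flip to black, move to (4,5). |black|=10
Step 10: on BLACK (4,5): turn L to N, flip to white, move to (3,5). |black|=9
Step 11: on WHITE (3,5): turn R to E, flip to black, move to (3,6). |black|=10
Step 12: on WHITE (3,6): turn R to S, flip to black, move to (4,6). |black|=11
Step 13: on WHITE (4,6): turn R to W, flip to black, move to (4,5). |black|=12
Step 14: on WHITE (4,5): turn R to N, flip to black, move to (3,5). |black|=13
Step 15: on BLACK (3,5): turn L to W, flip to white, move to (3,4). |black|=12
Step 16: on BLACK (3,4): turn L to S, flip to white, move to (4,4). |black|=11
Step 17: on BLACK (4,4): turn L to E, flip to white, move to (4,5). |black|=10
Step 18: on BLACK (4,5): turn L to N, flip to white, move to (3,5). |black|=9
Step 19: on WHITE (3,5): turn R to E, flip to black, move to (3,6). |black|=10

Answer: 10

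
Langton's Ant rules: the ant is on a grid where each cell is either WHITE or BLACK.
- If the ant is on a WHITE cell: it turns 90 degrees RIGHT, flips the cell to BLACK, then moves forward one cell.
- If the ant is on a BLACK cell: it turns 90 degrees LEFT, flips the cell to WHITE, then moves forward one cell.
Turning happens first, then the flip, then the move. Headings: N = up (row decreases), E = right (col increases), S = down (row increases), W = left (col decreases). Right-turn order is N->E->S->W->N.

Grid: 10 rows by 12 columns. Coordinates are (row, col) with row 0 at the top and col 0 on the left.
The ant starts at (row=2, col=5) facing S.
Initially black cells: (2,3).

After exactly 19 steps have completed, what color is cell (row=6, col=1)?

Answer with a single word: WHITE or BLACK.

Answer: WHITE

Derivation:
Step 1: on WHITE (2,5): turn R to W, flip to black, move to (2,4). |black|=2
Step 2: on WHITE (2,4): turn R to N, flip to black, move to (1,4). |black|=3
Step 3: on WHITE (1,4): turn R to E, flip to black, move to (1,5). |black|=4
Step 4: on WHITE (1,5): turn R to S, flip to black, move to (2,5). |black|=5
Step 5: on BLACK (2,5): turn L to E, flip to white, move to (2,6). |black|=4
Step 6: on WHITE (2,6): turn R to S, flip to black, move to (3,6). |black|=5
Step 7: on WHITE (3,6): turn R to W, flip to black, move to (3,5). |black|=6
Step 8: on WHITE (3,5): turn R to N, flip to black, move to (2,5). |black|=7
Step 9: on WHITE (2,5): turn R to E, flip to black, move to (2,6). |black|=8
Step 10: on BLACK (2,6): turn L to N, flip to white, move to (1,6). |black|=7
Step 11: on WHITE (1,6): turn R to E, flip to black, move to (1,7). |black|=8
Step 12: on WHITE (1,7): turn R to S, flip to black, move to (2,7). |black|=9
Step 13: on WHITE (2,7): turn R to W, flip to black, move to (2,6). |black|=10
Step 14: on WHITE (2,6): turn R to N, flip to black, move to (1,6). |black|=11
Step 15: on BLACK (1,6): turn L to W, flip to white, move to (1,5). |black|=10
Step 16: on BLACK (1,5): turn L to S, flip to white, move to (2,5). |black|=9
Step 17: on BLACK (2,5): turn L to E, flip to white, move to (2,6). |black|=8
Step 18: on BLACK (2,6): turn L to N, flip to white, move to (1,6). |black|=7
Step 19: on WHITE (1,6): turn R to E, flip to black, move to (1,7). |black|=8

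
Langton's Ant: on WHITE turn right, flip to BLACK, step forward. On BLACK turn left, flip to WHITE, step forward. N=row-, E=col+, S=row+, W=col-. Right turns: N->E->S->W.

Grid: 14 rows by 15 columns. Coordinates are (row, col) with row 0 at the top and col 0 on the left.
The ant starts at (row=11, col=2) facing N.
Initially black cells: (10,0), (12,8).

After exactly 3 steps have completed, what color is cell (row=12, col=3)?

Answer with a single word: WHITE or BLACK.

Answer: BLACK

Derivation:
Step 1: on WHITE (11,2): turn R to E, flip to black, move to (11,3). |black|=3
Step 2: on WHITE (11,3): turn R to S, flip to black, move to (12,3). |black|=4
Step 3: on WHITE (12,3): turn R to W, flip to black, move to (12,2). |black|=5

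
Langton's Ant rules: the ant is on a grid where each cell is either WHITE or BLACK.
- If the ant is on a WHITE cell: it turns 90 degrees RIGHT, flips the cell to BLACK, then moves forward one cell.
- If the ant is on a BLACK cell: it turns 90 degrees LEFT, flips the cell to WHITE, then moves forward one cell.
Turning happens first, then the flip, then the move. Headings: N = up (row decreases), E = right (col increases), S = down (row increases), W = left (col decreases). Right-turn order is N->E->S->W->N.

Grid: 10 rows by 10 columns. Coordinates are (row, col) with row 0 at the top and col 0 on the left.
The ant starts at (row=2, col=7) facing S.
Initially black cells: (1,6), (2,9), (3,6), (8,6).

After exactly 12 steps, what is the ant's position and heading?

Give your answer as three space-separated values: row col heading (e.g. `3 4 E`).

Answer: 2 5 S

Derivation:
Step 1: on WHITE (2,7): turn R to W, flip to black, move to (2,6). |black|=5
Step 2: on WHITE (2,6): turn R to N, flip to black, move to (1,6). |black|=6
Step 3: on BLACK (1,6): turn L to W, flip to white, move to (1,5). |black|=5
Step 4: on WHITE (1,5): turn R to N, flip to black, move to (0,5). |black|=6
Step 5: on WHITE (0,5): turn R to E, flip to black, move to (0,6). |black|=7
Step 6: on WHITE (0,6): turn R to S, flip to black, move to (1,6). |black|=8
Step 7: on WHITE (1,6): turn R to W, flip to black, move to (1,5). |black|=9
Step 8: on BLACK (1,5): turn L to S, flip to white, move to (2,5). |black|=8
Step 9: on WHITE (2,5): turn R to W, flip to black, move to (2,4). |black|=9
Step 10: on WHITE (2,4): turn R to N, flip to black, move to (1,4). |black|=10
Step 11: on WHITE (1,4): turn R to E, flip to black, move to (1,5). |black|=11
Step 12: on WHITE (1,5): turn R to S, flip to black, move to (2,5). |black|=12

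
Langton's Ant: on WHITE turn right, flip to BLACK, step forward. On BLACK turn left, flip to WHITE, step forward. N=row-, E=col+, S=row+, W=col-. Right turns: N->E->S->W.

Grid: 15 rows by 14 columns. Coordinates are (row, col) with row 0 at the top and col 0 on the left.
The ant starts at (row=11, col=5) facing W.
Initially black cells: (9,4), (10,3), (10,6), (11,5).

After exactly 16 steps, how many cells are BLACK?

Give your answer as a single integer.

Answer: 12

Derivation:
Step 1: on BLACK (11,5): turn L to S, flip to white, move to (12,5). |black|=3
Step 2: on WHITE (12,5): turn R to W, flip to black, move to (12,4). |black|=4
Step 3: on WHITE (12,4): turn R to N, flip to black, move to (11,4). |black|=5
Step 4: on WHITE (11,4): turn R to E, flip to black, move to (11,5). |black|=6
Step 5: on WHITE (11,5): turn R to S, flip to black, move to (12,5). |black|=7
Step 6: on BLACK (12,5): turn L to E, flip to white, move to (12,6). |black|=6
Step 7: on WHITE (12,6): turn R to S, flip to black, move to (13,6). |black|=7
Step 8: on WHITE (13,6): turn R to W, flip to black, move to (13,5). |black|=8
Step 9: on WHITE (13,5): turn R to N, flip to black, move to (12,5). |black|=9
Step 10: on WHITE (12,5): turn R to E, flip to black, move to (12,6). |black|=10
Step 11: on BLACK (12,6): turn L to N, flip to white, move to (11,6). |black|=9
Step 12: on WHITE (11,6): turn R to E, flip to black, move to (11,7). |black|=10
Step 13: on WHITE (11,7): turn R to S, flip to black, move to (12,7). |black|=11
Step 14: on WHITE (12,7): turn R to W, flip to black, move to (12,6). |black|=12
Step 15: on WHITE (12,6): turn R to N, flip to black, move to (11,6). |black|=13
Step 16: on BLACK (11,6): turn L to W, flip to white, move to (11,5). |black|=12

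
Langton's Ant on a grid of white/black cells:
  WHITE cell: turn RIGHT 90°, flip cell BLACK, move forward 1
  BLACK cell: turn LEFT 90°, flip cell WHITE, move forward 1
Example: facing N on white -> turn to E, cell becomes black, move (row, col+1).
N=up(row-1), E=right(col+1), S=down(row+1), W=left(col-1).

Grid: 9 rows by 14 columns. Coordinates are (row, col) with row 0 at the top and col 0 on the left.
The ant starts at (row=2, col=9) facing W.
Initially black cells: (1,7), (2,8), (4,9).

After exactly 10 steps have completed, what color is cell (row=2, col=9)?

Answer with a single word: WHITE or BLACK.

Step 1: on WHITE (2,9): turn R to N, flip to black, move to (1,9). |black|=4
Step 2: on WHITE (1,9): turn R to E, flip to black, move to (1,10). |black|=5
Step 3: on WHITE (1,10): turn R to S, flip to black, move to (2,10). |black|=6
Step 4: on WHITE (2,10): turn R to W, flip to black, move to (2,9). |black|=7
Step 5: on BLACK (2,9): turn L to S, flip to white, move to (3,9). |black|=6
Step 6: on WHITE (3,9): turn R to W, flip to black, move to (3,8). |black|=7
Step 7: on WHITE (3,8): turn R to N, flip to black, move to (2,8). |black|=8
Step 8: on BLACK (2,8): turn L to W, flip to white, move to (2,7). |black|=7
Step 9: on WHITE (2,7): turn R to N, flip to black, move to (1,7). |black|=8
Step 10: on BLACK (1,7): turn L to W, flip to white, move to (1,6). |black|=7

Answer: WHITE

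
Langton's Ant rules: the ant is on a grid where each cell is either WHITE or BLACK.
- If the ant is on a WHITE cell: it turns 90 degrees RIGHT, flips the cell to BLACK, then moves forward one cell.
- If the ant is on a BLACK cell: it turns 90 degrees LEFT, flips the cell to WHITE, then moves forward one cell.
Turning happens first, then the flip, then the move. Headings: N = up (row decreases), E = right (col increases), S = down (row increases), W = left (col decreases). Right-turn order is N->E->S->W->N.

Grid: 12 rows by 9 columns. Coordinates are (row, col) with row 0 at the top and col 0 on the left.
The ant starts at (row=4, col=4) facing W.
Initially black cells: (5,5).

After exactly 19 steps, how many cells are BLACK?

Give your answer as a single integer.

Answer: 8

Derivation:
Step 1: on WHITE (4,4): turn R to N, flip to black, move to (3,4). |black|=2
Step 2: on WHITE (3,4): turn R to E, flip to black, move to (3,5). |black|=3
Step 3: on WHITE (3,5): turn R to S, flip to black, move to (4,5). |black|=4
Step 4: on WHITE (4,5): turn R to W, flip to black, move to (4,4). |black|=5
Step 5: on BLACK (4,4): turn L to S, flip to white, move to (5,4). |black|=4
Step 6: on WHITE (5,4): turn R to W, flip to black, move to (5,3). |black|=5
Step 7: on WHITE (5,3): turn R to N, flip to black, move to (4,3). |black|=6
Step 8: on WHITE (4,3): turn R to E, flip to black, move to (4,4). |black|=7
Step 9: on WHITE (4,4): turn R to S, flip to black, move to (5,4). |black|=8
Step 10: on BLACK (5,4): turn L to E, flip to white, move to (5,5). |black|=7
Step 11: on BLACK (5,5): turn L to N, flip to white, move to (4,5). |black|=6
Step 12: on BLACK (4,5): turn L to W, flip to white, move to (4,4). |black|=5
Step 13: on BLACK (4,4): turn L to S, flip to white, move to (5,4). |black|=4
Step 14: on WHITE (5,4): turn R to W, flip to black, move to (5,3). |black|=5
Step 15: on BLACK (5,3): turn L to S, flip to white, move to (6,3). |black|=4
Step 16: on WHITE (6,3): turn R to W, flip to black, move to (6,2). |black|=5
Step 17: on WHITE (6,2): turn R to N, flip to black, move to (5,2). |black|=6
Step 18: on WHITE (5,2): turn R to E, flip to black, move to (5,3). |black|=7
Step 19: on WHITE (5,3): turn R to S, flip to black, move to (6,3). |black|=8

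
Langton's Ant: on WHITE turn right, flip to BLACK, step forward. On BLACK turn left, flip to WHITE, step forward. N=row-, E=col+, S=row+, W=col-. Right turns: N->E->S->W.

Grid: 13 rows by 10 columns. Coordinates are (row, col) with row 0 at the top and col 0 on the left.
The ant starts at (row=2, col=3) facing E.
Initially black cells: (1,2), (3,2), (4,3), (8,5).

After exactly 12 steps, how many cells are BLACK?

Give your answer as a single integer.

Answer: 6

Derivation:
Step 1: on WHITE (2,3): turn R to S, flip to black, move to (3,3). |black|=5
Step 2: on WHITE (3,3): turn R to W, flip to black, move to (3,2). |black|=6
Step 3: on BLACK (3,2): turn L to S, flip to white, move to (4,2). |black|=5
Step 4: on WHITE (4,2): turn R to W, flip to black, move to (4,1). |black|=6
Step 5: on WHITE (4,1): turn R to N, flip to black, move to (3,1). |black|=7
Step 6: on WHITE (3,1): turn R to E, flip to black, move to (3,2). |black|=8
Step 7: on WHITE (3,2): turn R to S, flip to black, move to (4,2). |black|=9
Step 8: on BLACK (4,2): turn L to E, flip to white, move to (4,3). |black|=8
Step 9: on BLACK (4,3): turn L to N, flip to white, move to (3,3). |black|=7
Step 10: on BLACK (3,3): turn L to W, flip to white, move to (3,2). |black|=6
Step 11: on BLACK (3,2): turn L to S, flip to white, move to (4,2). |black|=5
Step 12: on WHITE (4,2): turn R to W, flip to black, move to (4,1). |black|=6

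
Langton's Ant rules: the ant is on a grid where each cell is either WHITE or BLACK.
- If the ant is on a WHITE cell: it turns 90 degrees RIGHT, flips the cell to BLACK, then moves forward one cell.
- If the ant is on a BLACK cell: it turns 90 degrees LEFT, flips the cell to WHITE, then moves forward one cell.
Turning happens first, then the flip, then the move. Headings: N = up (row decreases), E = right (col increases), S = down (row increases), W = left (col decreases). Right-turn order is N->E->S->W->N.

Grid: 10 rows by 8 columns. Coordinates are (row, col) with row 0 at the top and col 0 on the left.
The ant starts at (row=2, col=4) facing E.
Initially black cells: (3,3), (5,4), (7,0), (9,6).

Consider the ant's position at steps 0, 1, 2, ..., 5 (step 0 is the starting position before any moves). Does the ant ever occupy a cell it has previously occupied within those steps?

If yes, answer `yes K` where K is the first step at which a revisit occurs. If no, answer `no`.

Step 1: on WHITE (2,4): turn R to S, flip to black, move to (3,4). |black|=5 — new cell
Step 2: on WHITE (3,4): turn R to W, flip to black, move to (3,3). |black|=6 — new cell
Step 3: on BLACK (3,3): turn L to S, flip to white, move to (4,3). |black|=5 — new cell
Step 4: on WHITE (4,3): turn R to W, flip to black, move to (4,2). |black|=6 — new cell
Step 5: on WHITE (4,2): turn R to N, flip to black, move to (3,2). |black|=7 — new cell
No revisit within 5 steps.

Answer: no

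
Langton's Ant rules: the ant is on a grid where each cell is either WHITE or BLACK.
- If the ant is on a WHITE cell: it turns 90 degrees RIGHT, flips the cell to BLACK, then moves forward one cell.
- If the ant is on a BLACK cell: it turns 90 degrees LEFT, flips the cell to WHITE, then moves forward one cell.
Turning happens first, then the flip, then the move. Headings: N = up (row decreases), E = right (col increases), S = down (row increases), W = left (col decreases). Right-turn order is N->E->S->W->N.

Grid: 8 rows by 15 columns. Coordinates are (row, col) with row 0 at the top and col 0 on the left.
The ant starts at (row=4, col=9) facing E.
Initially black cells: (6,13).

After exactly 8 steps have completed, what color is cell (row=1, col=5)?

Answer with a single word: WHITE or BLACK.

Step 1: on WHITE (4,9): turn R to S, flip to black, move to (5,9). |black|=2
Step 2: on WHITE (5,9): turn R to W, flip to black, move to (5,8). |black|=3
Step 3: on WHITE (5,8): turn R to N, flip to black, move to (4,8). |black|=4
Step 4: on WHITE (4,8): turn R to E, flip to black, move to (4,9). |black|=5
Step 5: on BLACK (4,9): turn L to N, flip to white, move to (3,9). |black|=4
Step 6: on WHITE (3,9): turn R to E, flip to black, move to (3,10). |black|=5
Step 7: on WHITE (3,10): turn R to S, flip to black, move to (4,10). |black|=6
Step 8: on WHITE (4,10): turn R to W, flip to black, move to (4,9). |black|=7

Answer: WHITE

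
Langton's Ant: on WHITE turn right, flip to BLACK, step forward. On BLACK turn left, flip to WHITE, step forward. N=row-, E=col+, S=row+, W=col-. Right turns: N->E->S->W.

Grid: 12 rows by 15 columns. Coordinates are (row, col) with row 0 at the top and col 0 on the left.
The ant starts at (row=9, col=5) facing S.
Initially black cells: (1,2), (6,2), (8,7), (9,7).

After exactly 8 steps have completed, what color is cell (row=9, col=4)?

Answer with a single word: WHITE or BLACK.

Answer: BLACK

Derivation:
Step 1: on WHITE (9,5): turn R to W, flip to black, move to (9,4). |black|=5
Step 2: on WHITE (9,4): turn R to N, flip to black, move to (8,4). |black|=6
Step 3: on WHITE (8,4): turn R to E, flip to black, move to (8,5). |black|=7
Step 4: on WHITE (8,5): turn R to S, flip to black, move to (9,5). |black|=8
Step 5: on BLACK (9,5): turn L to E, flip to white, move to (9,6). |black|=7
Step 6: on WHITE (9,6): turn R to S, flip to black, move to (10,6). |black|=8
Step 7: on WHITE (10,6): turn R to W, flip to black, move to (10,5). |black|=9
Step 8: on WHITE (10,5): turn R to N, flip to black, move to (9,5). |black|=10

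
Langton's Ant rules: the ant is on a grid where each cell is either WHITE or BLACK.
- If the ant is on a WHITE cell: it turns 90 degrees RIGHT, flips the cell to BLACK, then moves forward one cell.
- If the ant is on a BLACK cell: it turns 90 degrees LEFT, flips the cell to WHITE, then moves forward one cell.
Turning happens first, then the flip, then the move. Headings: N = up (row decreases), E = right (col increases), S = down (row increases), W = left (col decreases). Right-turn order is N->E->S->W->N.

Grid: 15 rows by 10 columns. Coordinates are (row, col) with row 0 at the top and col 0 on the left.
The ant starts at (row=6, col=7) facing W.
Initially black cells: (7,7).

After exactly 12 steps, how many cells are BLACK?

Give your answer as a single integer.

Step 1: on WHITE (6,7): turn R to N, flip to black, move to (5,7). |black|=2
Step 2: on WHITE (5,7): turn R to E, flip to black, move to (5,8). |black|=3
Step 3: on WHITE (5,8): turn R to S, flip to black, move to (6,8). |black|=4
Step 4: on WHITE (6,8): turn R to W, flip to black, move to (6,7). |black|=5
Step 5: on BLACK (6,7): turn L to S, flip to white, move to (7,7). |black|=4
Step 6: on BLACK (7,7): turn L to E, flip to white, move to (7,8). |black|=3
Step 7: on WHITE (7,8): turn R to S, flip to black, move to (8,8). |black|=4
Step 8: on WHITE (8,8): turn R to W, flip to black, move to (8,7). |black|=5
Step 9: on WHITE (8,7): turn R to N, flip to black, move to (7,7). |black|=6
Step 10: on WHITE (7,7): turn R to E, flip to black, move to (7,8). |black|=7
Step 11: on BLACK (7,8): turn L to N, flip to white, move to (6,8). |black|=6
Step 12: on BLACK (6,8): turn L to W, flip to white, move to (6,7). |black|=5

Answer: 5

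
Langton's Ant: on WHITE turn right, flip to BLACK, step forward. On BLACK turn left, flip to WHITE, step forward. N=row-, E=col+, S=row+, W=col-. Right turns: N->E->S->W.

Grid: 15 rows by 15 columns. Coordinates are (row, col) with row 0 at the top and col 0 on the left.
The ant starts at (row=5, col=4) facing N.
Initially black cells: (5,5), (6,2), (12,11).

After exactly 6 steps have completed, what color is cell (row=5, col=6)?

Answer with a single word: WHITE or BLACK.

Step 1: on WHITE (5,4): turn R to E, flip to black, move to (5,5). |black|=4
Step 2: on BLACK (5,5): turn L to N, flip to white, move to (4,5). |black|=3
Step 3: on WHITE (4,5): turn R to E, flip to black, move to (4,6). |black|=4
Step 4: on WHITE (4,6): turn R to S, flip to black, move to (5,6). |black|=5
Step 5: on WHITE (5,6): turn R to W, flip to black, move to (5,5). |black|=6
Step 6: on WHITE (5,5): turn R to N, flip to black, move to (4,5). |black|=7

Answer: BLACK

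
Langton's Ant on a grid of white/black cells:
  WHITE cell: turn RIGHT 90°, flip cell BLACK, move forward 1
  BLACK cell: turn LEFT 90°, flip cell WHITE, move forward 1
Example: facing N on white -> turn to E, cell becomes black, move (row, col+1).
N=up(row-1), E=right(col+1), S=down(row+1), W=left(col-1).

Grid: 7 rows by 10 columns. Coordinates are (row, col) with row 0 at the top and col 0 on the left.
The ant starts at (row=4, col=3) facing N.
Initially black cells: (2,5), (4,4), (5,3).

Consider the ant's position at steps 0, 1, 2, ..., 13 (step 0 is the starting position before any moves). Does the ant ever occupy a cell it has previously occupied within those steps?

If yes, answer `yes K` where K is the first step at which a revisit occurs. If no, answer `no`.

Answer: yes 5

Derivation:
Step 1: on WHITE (4,3): turn R to E, flip to black, move to (4,4). |black|=4 — new cell
Step 2: on BLACK (4,4): turn L to N, flip to white, move to (3,4). |black|=3 — new cell
Step 3: on WHITE (3,4): turn R to E, flip to black, move to (3,5). |black|=4 — new cell
Step 4: on WHITE (3,5): turn R to S, flip to black, move to (4,5). |black|=5 — new cell
Step 5: on WHITE (4,5): turn R to W, flip to black, move to (4,4). |black|=6 — REVISIT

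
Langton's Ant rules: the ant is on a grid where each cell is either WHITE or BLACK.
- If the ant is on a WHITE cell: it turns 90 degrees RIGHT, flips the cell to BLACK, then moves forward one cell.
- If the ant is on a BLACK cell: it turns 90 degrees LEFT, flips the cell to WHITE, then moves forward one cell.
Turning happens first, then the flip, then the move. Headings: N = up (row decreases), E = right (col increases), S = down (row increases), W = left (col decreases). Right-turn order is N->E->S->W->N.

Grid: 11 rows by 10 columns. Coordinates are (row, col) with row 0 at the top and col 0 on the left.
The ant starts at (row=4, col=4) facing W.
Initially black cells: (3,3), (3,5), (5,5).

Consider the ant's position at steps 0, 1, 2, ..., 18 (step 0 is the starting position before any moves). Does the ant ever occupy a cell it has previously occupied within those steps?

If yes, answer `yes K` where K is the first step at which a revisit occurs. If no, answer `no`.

Step 1: on WHITE (4,4): turn R to N, flip to black, move to (3,4). |black|=4 — new cell
Step 2: on WHITE (3,4): turn R to E, flip to black, move to (3,5). |black|=5 — new cell
Step 3: on BLACK (3,5): turn L to N, flip to white, move to (2,5). |black|=4 — new cell
Step 4: on WHITE (2,5): turn R to E, flip to black, move to (2,6). |black|=5 — new cell
Step 5: on WHITE (2,6): turn R to S, flip to black, move to (3,6). |black|=6 — new cell
Step 6: on WHITE (3,6): turn R to W, flip to black, move to (3,5). |black|=7 — REVISIT

Answer: yes 6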